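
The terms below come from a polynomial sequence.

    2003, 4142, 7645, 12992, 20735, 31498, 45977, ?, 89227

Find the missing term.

64940

Using the first 7 terms:
D1: 2139  3503  5347  7743  10763  14479
D2: 1364  1844  2396  3020  3716
D3: 480  552  624  696
D4: 72  72  72
Constant fourth difference = 72.
Extend forward: 696 + 72 = 768;  3716 + 768 = 4484;  14479 + 4484 = 18963;  45977 + 18963 = 64940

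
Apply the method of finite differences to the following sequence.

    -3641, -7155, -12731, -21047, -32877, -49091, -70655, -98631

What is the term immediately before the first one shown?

-1607

D1: -3514  -5576  -8316  -11830  -16214  -21564  -27976
D2: -2062  -2740  -3514  -4384  -5350  -6412
D3: -678  -774  -870  -966  -1062
D4: -96  -96  -96  -96
The fourth differences are constant at -96.
Work back: -678 + 96 = -582;  -2062 + 582 = -1480;  -3514 + 1480 = -2034;  -3641 + 2034 = -1607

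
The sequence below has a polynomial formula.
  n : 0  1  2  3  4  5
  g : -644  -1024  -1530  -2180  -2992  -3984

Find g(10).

D1: -380  -506  -650  -812  -992
D2: -126  -144  -162  -180
D3: -18  -18  -18
Constant third difference = -18, so extend:
-180 − 18 = -198;  -992 − 198 = -1190;  -3984 − 1190 = -5174
-198 − 18 = -216;  -1190 − 216 = -1406;  -5174 − 1406 = -6580
-216 − 18 = -234;  -1406 − 234 = -1640;  -6580 − 1640 = -8220
-234 − 18 = -252;  -1640 − 252 = -1892;  -8220 − 1892 = -10112
-252 − 18 = -270;  -1892 − 270 = -2162;  -10112 − 2162 = -12274

-12274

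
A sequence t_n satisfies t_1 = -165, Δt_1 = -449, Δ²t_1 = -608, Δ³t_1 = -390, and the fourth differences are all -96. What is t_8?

Build the table forward from the leading diagonal:
Fourth differences: -96  -96  -96  -96  -96  -96  -96  -96
Third differences: -390  -486  -582  -678  -774  -870  -966  -1062
Second differences: -608  -998  -1484  -2066  -2744  -3518  -4388  -5354
First differences: -449  -1057  -2055  -3539  -5605  -8349  -11867  -16255
t: -165  -614  -1671  -3726  -7265  -12870  -21219  -33086

-33086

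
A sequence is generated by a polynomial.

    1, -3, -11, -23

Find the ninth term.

-143

-4, -8, -12
-4, -4
The second differences are constant (-4).
-12 − 4 = -16;  -23 − 16 = -39
-16 − 4 = -20;  -39 − 20 = -59
-20 − 4 = -24;  -59 − 24 = -83
-24 − 4 = -28;  -83 − 28 = -111
-28 − 4 = -32;  -111 − 32 = -143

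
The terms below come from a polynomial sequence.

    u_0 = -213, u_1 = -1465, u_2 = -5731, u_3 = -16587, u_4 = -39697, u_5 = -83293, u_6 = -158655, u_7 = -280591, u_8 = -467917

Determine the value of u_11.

-1680595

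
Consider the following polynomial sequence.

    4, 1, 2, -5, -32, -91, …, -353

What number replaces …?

Using the first 6 terms:
D1: -3  1  -7  -27  -59
D2: 4  -8  -20  -32
D3: -12  -12  -12
Constant third difference = -12.
Extend forward: -32 − 12 = -44;  -59 − 44 = -103;  -91 − 103 = -194

-194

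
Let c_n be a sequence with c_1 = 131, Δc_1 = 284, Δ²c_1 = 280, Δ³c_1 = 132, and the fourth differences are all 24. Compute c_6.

Build the table forward from the leading diagonal:
Δ⁴: 24  24  24  24  24  24
Δ³: 132  156  180  204  228  252
Δ²: 280  412  568  748  952  1180
Δ: 284  564  976  1544  2292  3244
c: 131  415  979  1955  3499  5791

5791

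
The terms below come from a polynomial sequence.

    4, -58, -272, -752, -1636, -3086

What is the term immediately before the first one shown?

D1: -62, -214, -480, -884, -1450
D2: -152, -266, -404, -566
D3: -114, -138, -162
D4: -24, -24
The fourth differences are constant at -24.
Work back: -114 + 24 = -90;  -152 + 90 = -62;  -62 + 62 = 0;  4 + 0 = 4

4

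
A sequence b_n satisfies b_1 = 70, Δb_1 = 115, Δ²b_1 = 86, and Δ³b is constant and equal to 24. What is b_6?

Build the table forward from the leading diagonal:
Δ³: 24, 24, 24, 24, 24, 24
Δ²: 86, 110, 134, 158, 182, 206
Δ: 115, 201, 311, 445, 603, 785
b: 70, 185, 386, 697, 1142, 1745

1745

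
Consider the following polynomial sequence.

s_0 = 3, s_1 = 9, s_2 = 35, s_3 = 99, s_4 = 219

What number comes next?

413

D1: 6, 26, 64, 120
D2: 20, 38, 56
D3: 18, 18
Constant third difference = 18, so extend:
56 + 18 = 74;  120 + 74 = 194;  219 + 194 = 413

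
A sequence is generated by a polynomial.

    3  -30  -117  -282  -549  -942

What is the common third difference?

-24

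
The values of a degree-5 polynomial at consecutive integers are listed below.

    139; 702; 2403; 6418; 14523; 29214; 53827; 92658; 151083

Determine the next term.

563, 1701, 4015, 8105, 14691, 24613, 38831, 58425
1138, 2314, 4090, 6586, 9922, 14218, 19594
1176, 1776, 2496, 3336, 4296, 5376
600, 720, 840, 960, 1080
120, 120, 120, 120
Fifth differences constant at 120.
1080 + 120 = 1200;  5376 + 1200 = 6576;  19594 + 6576 = 26170;  58425 + 26170 = 84595;  151083 + 84595 = 235678

235678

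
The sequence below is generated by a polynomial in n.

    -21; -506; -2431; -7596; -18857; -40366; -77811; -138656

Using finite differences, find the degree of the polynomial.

D1: -485, -1925, -5165, -11261, -21509, -37445, -60845
D2: -1440, -3240, -6096, -10248, -15936, -23400
D3: -1800, -2856, -4152, -5688, -7464
D4: -1056, -1296, -1536, -1776
D5: -240, -240, -240
The fifth differences are constant, so the polynomial has degree 5.

5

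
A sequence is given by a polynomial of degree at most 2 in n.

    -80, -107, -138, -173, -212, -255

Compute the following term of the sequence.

First differences: -27, -31, -35, -39, -43
Second differences: -4, -4, -4, -4
The second differences are constant (-4).
-43 − 4 = -47;  -255 − 47 = -302

-302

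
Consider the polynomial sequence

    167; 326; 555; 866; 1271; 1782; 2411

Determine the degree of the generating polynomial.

159, 229, 311, 405, 511, 629
70, 82, 94, 106, 118
12, 12, 12, 12
The third differences are constant, so the polynomial has degree 3.

3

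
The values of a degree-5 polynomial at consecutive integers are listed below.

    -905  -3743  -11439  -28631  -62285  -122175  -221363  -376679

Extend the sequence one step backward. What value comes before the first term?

-135

First differences: -2838, -7696, -17192, -33654, -59890, -99188, -155316
Second differences: -4858, -9496, -16462, -26236, -39298, -56128
Third differences: -4638, -6966, -9774, -13062, -16830
Fourth differences: -2328, -2808, -3288, -3768
Fifth differences: -480, -480, -480
The fifth differences are constant at -480.
Work back: -2328 + 480 = -1848;  -4638 + 1848 = -2790;  -4858 + 2790 = -2068;  -2838 + 2068 = -770;  -905 + 770 = -135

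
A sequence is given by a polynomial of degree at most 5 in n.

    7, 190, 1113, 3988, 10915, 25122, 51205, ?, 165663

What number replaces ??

95368

Using the first 7 terms:
First differences: 183  923  2875  6927  14207  26083
Second differences: 740  1952  4052  7280  11876
Third differences: 1212  2100  3228  4596
Fourth differences: 888  1128  1368
Fifth differences: 240  240
Constant fifth difference = 240.
Extend forward: 1368 + 240 = 1608;  4596 + 1608 = 6204;  11876 + 6204 = 18080;  26083 + 18080 = 44163;  51205 + 44163 = 95368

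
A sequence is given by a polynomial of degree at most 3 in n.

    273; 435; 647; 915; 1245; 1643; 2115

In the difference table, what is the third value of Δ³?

Δ: 162, 212, 268, 330, 398, 472
Δ²: 50, 56, 62, 68, 74
Δ³: 6, 6, 6, 6

6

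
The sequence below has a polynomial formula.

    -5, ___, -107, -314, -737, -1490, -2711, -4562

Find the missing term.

-26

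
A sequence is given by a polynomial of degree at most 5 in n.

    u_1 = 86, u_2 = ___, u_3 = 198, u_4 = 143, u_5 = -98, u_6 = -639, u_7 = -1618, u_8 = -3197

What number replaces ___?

Using the last 6 terms:
First differences: -55  -241  -541  -979  -1579
Second differences: -186  -300  -438  -600
Third differences: -114  -138  -162
Fourth differences: -24  -24
Constant fourth difference = -24.
Extend backward: -114 + 24 = -90;  -186 + 90 = -96;  -55 + 96 = 41;  198 − 41 = 157

157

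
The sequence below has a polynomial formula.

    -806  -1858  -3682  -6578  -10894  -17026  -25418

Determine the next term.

-36562

Δ: -1052 , -1824 , -2896 , -4316 , -6132 , -8392
Δ²: -772 , -1072 , -1420 , -1816 , -2260
Δ³: -300 , -348 , -396 , -444
Δ⁴: -48 , -48 , -48
Fourth differences constant at -48.
-444 − 48 = -492;  -2260 − 492 = -2752;  -8392 − 2752 = -11144;  -25418 − 11144 = -36562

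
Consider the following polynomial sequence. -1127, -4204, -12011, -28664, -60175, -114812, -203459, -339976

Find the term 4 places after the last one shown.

-1766264

-3077 , -7807 , -16653 , -31511 , -54637 , -88647 , -136517
-4730 , -8846 , -14858 , -23126 , -34010 , -47870
-4116 , -6012 , -8268 , -10884 , -13860
-1896 , -2256 , -2616 , -2976
-360 , -360 , -360
Constant fifth difference = -360, so extend:
-2976 − 360 = -3336;  -13860 − 3336 = -17196;  -47870 − 17196 = -65066;  -136517 − 65066 = -201583;  -339976 − 201583 = -541559
-3336 − 360 = -3696;  -17196 − 3696 = -20892;  -65066 − 20892 = -85958;  -201583 − 85958 = -287541;  -541559 − 287541 = -829100
-3696 − 360 = -4056;  -20892 − 4056 = -24948;  -85958 − 24948 = -110906;  -287541 − 110906 = -398447;  -829100 − 398447 = -1227547
-4056 − 360 = -4416;  -24948 − 4416 = -29364;  -110906 − 29364 = -140270;  -398447 − 140270 = -538717;  -1227547 − 538717 = -1766264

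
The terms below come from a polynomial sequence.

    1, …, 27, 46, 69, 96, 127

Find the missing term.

Using the last 5 terms:
First differences: 19  23  27  31
Second differences: 4  4  4
Constant second difference = 4.
Extend backward: 19 − 4 = 15;  27 − 15 = 12

12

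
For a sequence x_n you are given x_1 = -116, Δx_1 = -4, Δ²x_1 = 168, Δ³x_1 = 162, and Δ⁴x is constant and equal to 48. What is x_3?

Build the table forward from the leading diagonal:
D4: 48, 48, 48
D3: 162, 210, 258
D2: 168, 330, 540
D1: -4, 164, 494
x: -116, -120, 44

44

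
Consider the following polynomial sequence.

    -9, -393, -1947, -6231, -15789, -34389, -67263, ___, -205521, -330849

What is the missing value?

-121347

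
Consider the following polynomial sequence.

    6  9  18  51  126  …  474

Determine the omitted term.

261

Using the first 5 terms:
Δ: 3  9  33  75
Δ²: 6  24  42
Δ³: 18  18
Constant third difference = 18.
Extend forward: 42 + 18 = 60;  75 + 60 = 135;  126 + 135 = 261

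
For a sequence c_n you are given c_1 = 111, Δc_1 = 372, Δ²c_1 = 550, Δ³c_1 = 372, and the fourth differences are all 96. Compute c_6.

11671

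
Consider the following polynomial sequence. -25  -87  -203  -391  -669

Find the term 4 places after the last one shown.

-3041

D1: -62, -116, -188, -278
D2: -54, -72, -90
D3: -18, -18
Third differences constant at -18.
-90 − 18 = -108;  -278 − 108 = -386;  -669 − 386 = -1055
-108 − 18 = -126;  -386 − 126 = -512;  -1055 − 512 = -1567
-126 − 18 = -144;  -512 − 144 = -656;  -1567 − 656 = -2223
-144 − 18 = -162;  -656 − 162 = -818;  -2223 − 818 = -3041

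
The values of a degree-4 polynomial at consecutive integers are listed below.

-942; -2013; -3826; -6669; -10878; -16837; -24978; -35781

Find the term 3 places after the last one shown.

Δ: -1071  -1813  -2843  -4209  -5959  -8141  -10803
Δ²: -742  -1030  -1366  -1750  -2182  -2662
Δ³: -288  -336  -384  -432  -480
Δ⁴: -48  -48  -48  -48
Constant fourth difference = -48, so extend:
-480 − 48 = -528;  -2662 − 528 = -3190;  -10803 − 3190 = -13993;  -35781 − 13993 = -49774
-528 − 48 = -576;  -3190 − 576 = -3766;  -13993 − 3766 = -17759;  -49774 − 17759 = -67533
-576 − 48 = -624;  -3766 − 624 = -4390;  -17759 − 4390 = -22149;  -67533 − 22149 = -89682

-89682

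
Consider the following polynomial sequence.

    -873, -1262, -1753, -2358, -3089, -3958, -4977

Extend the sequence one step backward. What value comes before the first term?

First differences: -389  -491  -605  -731  -869  -1019
Second differences: -102  -114  -126  -138  -150
Third differences: -12  -12  -12  -12
The third differences are constant at -12.
Work back: -102 + 12 = -90;  -389 + 90 = -299;  -873 + 299 = -574

-574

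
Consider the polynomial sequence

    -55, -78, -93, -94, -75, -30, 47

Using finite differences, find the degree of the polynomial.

-23, -15, -1, 19, 45, 77
8, 14, 20, 26, 32
6, 6, 6, 6
The third differences are constant, so the polynomial has degree 3.

3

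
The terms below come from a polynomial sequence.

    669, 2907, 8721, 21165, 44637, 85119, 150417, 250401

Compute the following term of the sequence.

First differences: 2238, 5814, 12444, 23472, 40482, 65298, 99984
Second differences: 3576, 6630, 11028, 17010, 24816, 34686
Third differences: 3054, 4398, 5982, 7806, 9870
Fourth differences: 1344, 1584, 1824, 2064
Fifth differences: 240, 240, 240
The fifth differences are constant (240).
2064 + 240 = 2304;  9870 + 2304 = 12174;  34686 + 12174 = 46860;  99984 + 46860 = 146844;  250401 + 146844 = 397245

397245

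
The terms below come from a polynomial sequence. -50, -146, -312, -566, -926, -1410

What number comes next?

-2036

First differences: -96, -166, -254, -360, -484
Second differences: -70, -88, -106, -124
Third differences: -18, -18, -18
Third differences constant at -18.
-124 − 18 = -142;  -484 − 142 = -626;  -1410 − 626 = -2036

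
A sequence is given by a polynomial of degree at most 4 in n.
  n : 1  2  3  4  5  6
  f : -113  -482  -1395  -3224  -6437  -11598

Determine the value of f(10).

-66362

Δ: -369, -913, -1829, -3213, -5161
Δ²: -544, -916, -1384, -1948
Δ³: -372, -468, -564
Δ⁴: -96, -96
Fourth differences constant at -96.
-564 − 96 = -660;  -1948 − 660 = -2608;  -5161 − 2608 = -7769;  -11598 − 7769 = -19367
-660 − 96 = -756;  -2608 − 756 = -3364;  -7769 − 3364 = -11133;  -19367 − 11133 = -30500
-756 − 96 = -852;  -3364 − 852 = -4216;  -11133 − 4216 = -15349;  -30500 − 15349 = -45849
-852 − 96 = -948;  -4216 − 948 = -5164;  -15349 − 5164 = -20513;  -45849 − 20513 = -66362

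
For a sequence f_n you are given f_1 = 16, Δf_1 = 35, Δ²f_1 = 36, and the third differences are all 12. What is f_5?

420

Build the table forward from the leading diagonal:
Third differences: 12  12  12  12  12
Second differences: 36  48  60  72  84
First differences: 35  71  119  179  251
f: 16  51  122  241  420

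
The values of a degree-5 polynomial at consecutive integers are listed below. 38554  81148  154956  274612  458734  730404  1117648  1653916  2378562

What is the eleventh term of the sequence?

4582804

D1: 42594, 73808, 119656, 184122, 271670, 387244, 536268, 724646
D2: 31214, 45848, 64466, 87548, 115574, 149024, 188378
D3: 14634, 18618, 23082, 28026, 33450, 39354
D4: 3984, 4464, 4944, 5424, 5904
D5: 480, 480, 480, 480
Constant fifth difference = 480, so extend:
5904 + 480 = 6384;  39354 + 6384 = 45738;  188378 + 45738 = 234116;  724646 + 234116 = 958762;  2378562 + 958762 = 3337324
6384 + 480 = 6864;  45738 + 6864 = 52602;  234116 + 52602 = 286718;  958762 + 286718 = 1245480;  3337324 + 1245480 = 4582804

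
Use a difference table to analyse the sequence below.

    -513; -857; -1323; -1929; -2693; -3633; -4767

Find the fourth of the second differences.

First differences: -344, -466, -606, -764, -940, -1134
Second differences: -122, -140, -158, -176, -194
Third differences: -18, -18, -18, -18

-176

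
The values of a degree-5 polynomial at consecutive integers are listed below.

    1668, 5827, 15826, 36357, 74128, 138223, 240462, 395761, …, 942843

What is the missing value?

622492

Using the first 8 terms:
4159  9999  20531  37771  64095  102239  155299
5840  10532  17240  26324  38144  53060
4692  6708  9084  11820  14916
2016  2376  2736  3096
360  360  360
Constant fifth difference = 360.
Extend forward: 3096 + 360 = 3456;  14916 + 3456 = 18372;  53060 + 18372 = 71432;  155299 + 71432 = 226731;  395761 + 226731 = 622492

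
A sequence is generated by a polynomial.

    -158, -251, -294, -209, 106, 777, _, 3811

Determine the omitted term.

Using the first 6 terms:
Δ: -93  -43  85  315  671
Δ²: 50  128  230  356
Δ³: 78  102  126
Δ⁴: 24  24
Constant fourth difference = 24.
Extend forward: 126 + 24 = 150;  356 + 150 = 506;  671 + 506 = 1177;  777 + 1177 = 1954

1954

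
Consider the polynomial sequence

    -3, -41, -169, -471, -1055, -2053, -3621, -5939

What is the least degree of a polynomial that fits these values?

-38, -128, -302, -584, -998, -1568, -2318
-90, -174, -282, -414, -570, -750
-84, -108, -132, -156, -180
-24, -24, -24, -24
The fourth differences are constant, so the polynomial has degree 4.

4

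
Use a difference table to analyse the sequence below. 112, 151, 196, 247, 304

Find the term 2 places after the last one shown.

436

D1: 39 , 45 , 51 , 57
D2: 6 , 6 , 6
Constant second difference = 6, so extend:
57 + 6 = 63;  304 + 63 = 367
63 + 6 = 69;  367 + 69 = 436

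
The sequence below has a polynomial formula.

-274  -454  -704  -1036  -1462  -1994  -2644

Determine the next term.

Δ: -180  -250  -332  -426  -532  -650
Δ²: -70  -82  -94  -106  -118
Δ³: -12  -12  -12  -12
Constant third difference = -12, so extend:
-118 − 12 = -130;  -650 − 130 = -780;  -2644 − 780 = -3424

-3424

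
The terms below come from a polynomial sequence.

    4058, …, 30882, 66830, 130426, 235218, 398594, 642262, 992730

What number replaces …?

12394

Using the last 7 terms:
D1: 35948  63596  104792  163376  243668  350468
D2: 27648  41196  58584  80292  106800
D3: 13548  17388  21708  26508
D4: 3840  4320  4800
D5: 480  480
Constant fifth difference = 480.
Extend backward: 3840 − 480 = 3360;  13548 − 3360 = 10188;  27648 − 10188 = 17460;  35948 − 17460 = 18488;  30882 − 18488 = 12394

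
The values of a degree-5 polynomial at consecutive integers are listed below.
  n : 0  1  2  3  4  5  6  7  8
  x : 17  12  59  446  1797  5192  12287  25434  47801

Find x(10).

Δ: -5, 47, 387, 1351, 3395, 7095, 13147, 22367
Δ²: 52, 340, 964, 2044, 3700, 6052, 9220
Δ³: 288, 624, 1080, 1656, 2352, 3168
Δ⁴: 336, 456, 576, 696, 816
Δ⁵: 120, 120, 120, 120
Fifth differences constant at 120.
816 + 120 = 936;  3168 + 936 = 4104;  9220 + 4104 = 13324;  22367 + 13324 = 35691;  47801 + 35691 = 83492
936 + 120 = 1056;  4104 + 1056 = 5160;  13324 + 5160 = 18484;  35691 + 18484 = 54175;  83492 + 54175 = 137667

137667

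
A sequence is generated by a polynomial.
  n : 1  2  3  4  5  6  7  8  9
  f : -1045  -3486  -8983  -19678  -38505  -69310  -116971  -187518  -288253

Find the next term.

-2441 , -5497 , -10695 , -18827 , -30805 , -47661 , -70547 , -100735
-3056 , -5198 , -8132 , -11978 , -16856 , -22886 , -30188
-2142 , -2934 , -3846 , -4878 , -6030 , -7302
-792 , -912 , -1032 , -1152 , -1272
-120 , -120 , -120 , -120
The fifth differences are constant (-120).
-1272 − 120 = -1392;  -7302 − 1392 = -8694;  -30188 − 8694 = -38882;  -100735 − 38882 = -139617;  -288253 − 139617 = -427870

-427870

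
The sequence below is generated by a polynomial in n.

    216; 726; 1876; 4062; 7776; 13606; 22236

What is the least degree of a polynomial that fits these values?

510, 1150, 2186, 3714, 5830, 8630
640, 1036, 1528, 2116, 2800
396, 492, 588, 684
96, 96, 96
The fourth differences are constant, so the polynomial has degree 4.

4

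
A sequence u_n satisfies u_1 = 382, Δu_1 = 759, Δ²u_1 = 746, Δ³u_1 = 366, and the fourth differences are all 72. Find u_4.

5263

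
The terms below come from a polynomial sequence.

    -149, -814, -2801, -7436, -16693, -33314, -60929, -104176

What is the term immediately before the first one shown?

First differences: -665, -1987, -4635, -9257, -16621, -27615, -43247
Second differences: -1322, -2648, -4622, -7364, -10994, -15632
Third differences: -1326, -1974, -2742, -3630, -4638
Fourth differences: -648, -768, -888, -1008
Fifth differences: -120, -120, -120
The fifth differences are constant at -120.
Work back: -648 + 120 = -528;  -1326 + 528 = -798;  -1322 + 798 = -524;  -665 + 524 = -141;  -149 + 141 = -8

-8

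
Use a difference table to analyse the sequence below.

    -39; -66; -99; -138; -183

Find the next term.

-234

First differences: -27  -33  -39  -45
Second differences: -6  -6  -6
The second differences are constant (-6).
-45 − 6 = -51;  -183 − 51 = -234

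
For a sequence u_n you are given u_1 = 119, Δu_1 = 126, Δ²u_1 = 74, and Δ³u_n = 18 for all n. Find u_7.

2345

Build the table forward from the leading diagonal:
Δ³: 18  18  18  18  18  18  18
Δ²: 74  92  110  128  146  164  182
Δ: 126  200  292  402  530  676  840
u: 119  245  445  737  1139  1669  2345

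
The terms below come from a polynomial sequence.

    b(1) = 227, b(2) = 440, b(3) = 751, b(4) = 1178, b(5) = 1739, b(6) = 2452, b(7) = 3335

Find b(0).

First differences: 213  311  427  561  713  883
Second differences: 98  116  134  152  170
Third differences: 18  18  18  18
The third differences are constant at 18.
Work back: 98 − 18 = 80;  213 − 80 = 133;  227 − 133 = 94

94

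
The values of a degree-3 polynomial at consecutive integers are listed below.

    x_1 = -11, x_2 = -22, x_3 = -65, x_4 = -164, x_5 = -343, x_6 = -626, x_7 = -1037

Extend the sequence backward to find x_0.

-8

D1: -11  -43  -99  -179  -283  -411
D2: -32  -56  -80  -104  -128
D3: -24  -24  -24  -24
The third differences are constant at -24.
Work back: -32 + 24 = -8;  -11 + 8 = -3;  -11 + 3 = -8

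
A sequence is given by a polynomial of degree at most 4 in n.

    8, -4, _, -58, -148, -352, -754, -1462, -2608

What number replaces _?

-22

Using the last 6 terms:
-90, -204, -402, -708, -1146
-114, -198, -306, -438
-84, -108, -132
-24, -24
Constant fourth difference = -24.
Extend backward: -84 + 24 = -60;  -114 + 60 = -54;  -90 + 54 = -36;  -58 + 36 = -22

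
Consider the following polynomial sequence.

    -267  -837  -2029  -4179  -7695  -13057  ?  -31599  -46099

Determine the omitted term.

Using the first 6 terms:
First differences: -570  -1192  -2150  -3516  -5362
Second differences: -622  -958  -1366  -1846
Third differences: -336  -408  -480
Fourth differences: -72  -72
Constant fourth difference = -72.
Extend forward: -480 − 72 = -552;  -1846 − 552 = -2398;  -5362 − 2398 = -7760;  -13057 − 7760 = -20817

-20817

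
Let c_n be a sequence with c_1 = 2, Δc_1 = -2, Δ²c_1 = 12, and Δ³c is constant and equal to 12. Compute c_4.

44

Build the table forward from the leading diagonal:
Third differences: 12  12  12  12
Second differences: 12  24  36  48
First differences: -2  10  34  70
c: 2  0  10  44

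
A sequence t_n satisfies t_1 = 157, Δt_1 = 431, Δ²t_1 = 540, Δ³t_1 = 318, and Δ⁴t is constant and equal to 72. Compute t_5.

Build the table forward from the leading diagonal:
Fourth differences: 72, 72, 72, 72, 72
Third differences: 318, 390, 462, 534, 606
Second differences: 540, 858, 1248, 1710, 2244
First differences: 431, 971, 1829, 3077, 4787
t: 157, 588, 1559, 3388, 6465

6465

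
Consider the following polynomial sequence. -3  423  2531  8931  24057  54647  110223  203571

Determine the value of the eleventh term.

D1: 426  2108  6400  15126  30590  55576  93348
D2: 1682  4292  8726  15464  24986  37772
D3: 2610  4434  6738  9522  12786
D4: 1824  2304  2784  3264
D5: 480  480  480
The fifth differences are constant (480).
3264 + 480 = 3744;  12786 + 3744 = 16530;  37772 + 16530 = 54302;  93348 + 54302 = 147650;  203571 + 147650 = 351221
3744 + 480 = 4224;  16530 + 4224 = 20754;  54302 + 20754 = 75056;  147650 + 75056 = 222706;  351221 + 222706 = 573927
4224 + 480 = 4704;  20754 + 4704 = 25458;  75056 + 25458 = 100514;  222706 + 100514 = 323220;  573927 + 323220 = 897147

897147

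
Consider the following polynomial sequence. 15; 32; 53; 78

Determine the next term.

107

17 , 21 , 25
4 , 4
Constant second difference = 4, so extend:
25 + 4 = 29;  78 + 29 = 107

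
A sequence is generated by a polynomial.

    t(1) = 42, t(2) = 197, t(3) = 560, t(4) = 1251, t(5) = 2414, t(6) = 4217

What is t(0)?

155, 363, 691, 1163, 1803
208, 328, 472, 640
120, 144, 168
24, 24
The fourth differences are constant at 24.
Work back: 120 − 24 = 96;  208 − 96 = 112;  155 − 112 = 43;  42 − 43 = -1

-1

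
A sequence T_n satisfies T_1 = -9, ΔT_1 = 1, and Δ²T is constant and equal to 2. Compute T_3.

-5

Build the table forward from the leading diagonal:
D2: 2  2  2
D1: 1  3  5
T: -9  -8  -5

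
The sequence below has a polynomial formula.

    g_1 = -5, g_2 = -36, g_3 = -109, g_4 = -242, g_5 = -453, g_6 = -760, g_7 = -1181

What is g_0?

2

-31, -73, -133, -211, -307, -421
-42, -60, -78, -96, -114
-18, -18, -18, -18
The third differences are constant at -18.
Work back: -42 + 18 = -24;  -31 + 24 = -7;  -5 + 7 = 2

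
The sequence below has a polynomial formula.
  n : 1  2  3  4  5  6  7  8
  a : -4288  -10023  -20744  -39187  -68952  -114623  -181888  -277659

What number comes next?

-5735, -10721, -18443, -29765, -45671, -67265, -95771
-4986, -7722, -11322, -15906, -21594, -28506
-2736, -3600, -4584, -5688, -6912
-864, -984, -1104, -1224
-120, -120, -120
The fifth differences are constant (-120).
-1224 − 120 = -1344;  -6912 − 1344 = -8256;  -28506 − 8256 = -36762;  -95771 − 36762 = -132533;  -277659 − 132533 = -410192

-410192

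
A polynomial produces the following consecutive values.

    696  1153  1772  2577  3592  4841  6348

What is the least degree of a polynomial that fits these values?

3

First differences: 457, 619, 805, 1015, 1249, 1507
Second differences: 162, 186, 210, 234, 258
Third differences: 24, 24, 24, 24
The third differences are constant, so the polynomial has degree 3.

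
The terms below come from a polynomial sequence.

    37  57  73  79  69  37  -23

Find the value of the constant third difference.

-6

First differences: 20, 16, 6, -10, -32, -60
Second differences: -4, -10, -16, -22, -28
Third differences: -6, -6, -6, -6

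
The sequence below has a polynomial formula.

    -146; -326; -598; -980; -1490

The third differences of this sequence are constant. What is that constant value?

D1: -180, -272, -382, -510
D2: -92, -110, -128
D3: -18, -18

-18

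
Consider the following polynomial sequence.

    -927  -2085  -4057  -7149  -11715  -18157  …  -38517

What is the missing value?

-26925

Using the first 6 terms:
First differences: -1158, -1972, -3092, -4566, -6442
Second differences: -814, -1120, -1474, -1876
Third differences: -306, -354, -402
Fourth differences: -48, -48
Constant fourth difference = -48.
Extend forward: -402 − 48 = -450;  -1876 − 450 = -2326;  -6442 − 2326 = -8768;  -18157 − 8768 = -26925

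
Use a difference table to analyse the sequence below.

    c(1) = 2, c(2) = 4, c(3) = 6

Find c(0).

D1: 2, 2
The first differences are constant at 2.
Work back: 2 − 2 = 0

0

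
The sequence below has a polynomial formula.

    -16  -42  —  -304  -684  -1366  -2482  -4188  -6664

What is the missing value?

Using the last 6 terms:
D1: -380  -682  -1116  -1706  -2476
D2: -302  -434  -590  -770
D3: -132  -156  -180
D4: -24  -24
Constant fourth difference = -24.
Extend backward: -132 + 24 = -108;  -302 + 108 = -194;  -380 + 194 = -186;  -304 + 186 = -118

-118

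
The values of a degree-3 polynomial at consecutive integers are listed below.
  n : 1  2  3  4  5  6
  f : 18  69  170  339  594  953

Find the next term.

1434

First differences: 51 , 101 , 169 , 255 , 359
Second differences: 50 , 68 , 86 , 104
Third differences: 18 , 18 , 18
The third differences are constant (18).
104 + 18 = 122;  359 + 122 = 481;  953 + 481 = 1434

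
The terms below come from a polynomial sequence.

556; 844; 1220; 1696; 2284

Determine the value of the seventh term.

3844

288, 376, 476, 588
88, 100, 112
12, 12
Third differences constant at 12.
112 + 12 = 124;  588 + 124 = 712;  2284 + 712 = 2996
124 + 12 = 136;  712 + 136 = 848;  2996 + 848 = 3844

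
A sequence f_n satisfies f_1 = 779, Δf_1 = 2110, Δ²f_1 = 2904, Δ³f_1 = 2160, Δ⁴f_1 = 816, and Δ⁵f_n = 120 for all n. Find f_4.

17981

Build the table forward from the leading diagonal:
Δ⁵: 120, 120, 120, 120
Δ⁴: 816, 936, 1056, 1176
Δ³: 2160, 2976, 3912, 4968
Δ²: 2904, 5064, 8040, 11952
Δ: 2110, 5014, 10078, 18118
f: 779, 2889, 7903, 17981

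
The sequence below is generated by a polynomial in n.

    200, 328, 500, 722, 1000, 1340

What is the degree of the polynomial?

128, 172, 222, 278, 340
44, 50, 56, 62
6, 6, 6
The third differences are constant, so the polynomial has degree 3.

3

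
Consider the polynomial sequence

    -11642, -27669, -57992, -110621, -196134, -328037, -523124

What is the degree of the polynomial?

5

Δ: -16027, -30323, -52629, -85513, -131903, -195087
Δ²: -14296, -22306, -32884, -46390, -63184
Δ³: -8010, -10578, -13506, -16794
Δ⁴: -2568, -2928, -3288
Δ⁵: -360, -360
The fifth differences are constant, so the polynomial has degree 5.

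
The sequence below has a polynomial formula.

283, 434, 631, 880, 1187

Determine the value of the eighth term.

2516

Δ: 151 , 197 , 249 , 307
Δ²: 46 , 52 , 58
Δ³: 6 , 6
Third differences constant at 6.
58 + 6 = 64;  307 + 64 = 371;  1187 + 371 = 1558
64 + 6 = 70;  371 + 70 = 441;  1558 + 441 = 1999
70 + 6 = 76;  441 + 76 = 517;  1999 + 517 = 2516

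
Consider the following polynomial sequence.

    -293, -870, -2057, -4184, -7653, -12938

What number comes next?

-20585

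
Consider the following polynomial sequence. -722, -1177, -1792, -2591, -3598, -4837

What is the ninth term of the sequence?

Δ: -455, -615, -799, -1007, -1239
Δ²: -160, -184, -208, -232
Δ³: -24, -24, -24
Constant third difference = -24, so extend:
-232 − 24 = -256;  -1239 − 256 = -1495;  -4837 − 1495 = -6332
-256 − 24 = -280;  -1495 − 280 = -1775;  -6332 − 1775 = -8107
-280 − 24 = -304;  -1775 − 304 = -2079;  -8107 − 2079 = -10186

-10186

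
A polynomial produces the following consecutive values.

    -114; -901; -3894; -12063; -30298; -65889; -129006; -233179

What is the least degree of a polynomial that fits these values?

Δ: -787, -2993, -8169, -18235, -35591, -63117, -104173
Δ²: -2206, -5176, -10066, -17356, -27526, -41056
Δ³: -2970, -4890, -7290, -10170, -13530
Δ⁴: -1920, -2400, -2880, -3360
Δ⁵: -480, -480, -480
The fifth differences are constant, so the polynomial has degree 5.

5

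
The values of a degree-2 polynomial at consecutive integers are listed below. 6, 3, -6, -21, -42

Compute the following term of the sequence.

-69

First differences: -3 , -9 , -15 , -21
Second differences: -6 , -6 , -6
Constant second difference = -6, so extend:
-21 − 6 = -27;  -42 − 27 = -69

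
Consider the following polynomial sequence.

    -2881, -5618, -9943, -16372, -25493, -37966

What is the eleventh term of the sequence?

-178751

First differences: -2737, -4325, -6429, -9121, -12473
Second differences: -1588, -2104, -2692, -3352
Third differences: -516, -588, -660
Fourth differences: -72, -72
Constant fourth difference = -72, so extend:
-660 − 72 = -732;  -3352 − 732 = -4084;  -12473 − 4084 = -16557;  -37966 − 16557 = -54523
-732 − 72 = -804;  -4084 − 804 = -4888;  -16557 − 4888 = -21445;  -54523 − 21445 = -75968
-804 − 72 = -876;  -4888 − 876 = -5764;  -21445 − 5764 = -27209;  -75968 − 27209 = -103177
-876 − 72 = -948;  -5764 − 948 = -6712;  -27209 − 6712 = -33921;  -103177 − 33921 = -137098
-948 − 72 = -1020;  -6712 − 1020 = -7732;  -33921 − 7732 = -41653;  -137098 − 41653 = -178751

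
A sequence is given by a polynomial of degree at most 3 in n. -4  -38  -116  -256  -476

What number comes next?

-794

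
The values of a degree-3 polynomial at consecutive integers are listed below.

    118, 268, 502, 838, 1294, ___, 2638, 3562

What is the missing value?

1888

Using the first 5 terms:
150  234  336  456
84  102  120
18  18
Constant third difference = 18.
Extend forward: 120 + 18 = 138;  456 + 138 = 594;  1294 + 594 = 1888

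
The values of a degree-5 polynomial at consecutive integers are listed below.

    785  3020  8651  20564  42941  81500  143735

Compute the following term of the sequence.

239156

2235, 5631, 11913, 22377, 38559, 62235
3396, 6282, 10464, 16182, 23676
2886, 4182, 5718, 7494
1296, 1536, 1776
240, 240
The fifth differences are constant (240).
1776 + 240 = 2016;  7494 + 2016 = 9510;  23676 + 9510 = 33186;  62235 + 33186 = 95421;  143735 + 95421 = 239156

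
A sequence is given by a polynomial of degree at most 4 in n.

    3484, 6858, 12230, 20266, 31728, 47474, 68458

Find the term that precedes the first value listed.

1538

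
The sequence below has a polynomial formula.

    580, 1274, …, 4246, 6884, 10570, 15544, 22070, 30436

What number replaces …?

2440

Using the last 6 terms:
2638, 3686, 4974, 6526, 8366
1048, 1288, 1552, 1840
240, 264, 288
24, 24
Constant fourth difference = 24.
Extend backward: 240 − 24 = 216;  1048 − 216 = 832;  2638 − 832 = 1806;  4246 − 1806 = 2440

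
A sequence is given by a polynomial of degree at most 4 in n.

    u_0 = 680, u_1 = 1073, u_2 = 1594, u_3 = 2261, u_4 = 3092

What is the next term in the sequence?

4105

D1: 393, 521, 667, 831
D2: 128, 146, 164
D3: 18, 18
The third differences are constant (18).
164 + 18 = 182;  831 + 182 = 1013;  3092 + 1013 = 4105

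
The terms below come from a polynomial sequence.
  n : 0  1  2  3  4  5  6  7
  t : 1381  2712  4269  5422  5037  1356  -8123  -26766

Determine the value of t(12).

-450851

First differences: 1331  1557  1153  -385  -3681  -9479  -18643
Second differences: 226  -404  -1538  -3296  -5798  -9164
Third differences: -630  -1134  -1758  -2502  -3366
Fourth differences: -504  -624  -744  -864
Fifth differences: -120  -120  -120
Fifth differences constant at -120.
-864 − 120 = -984;  -3366 − 984 = -4350;  -9164 − 4350 = -13514;  -18643 − 13514 = -32157;  -26766 − 32157 = -58923
-984 − 120 = -1104;  -4350 − 1104 = -5454;  -13514 − 5454 = -18968;  -32157 − 18968 = -51125;  -58923 − 51125 = -110048
-1104 − 120 = -1224;  -5454 − 1224 = -6678;  -18968 − 6678 = -25646;  -51125 − 25646 = -76771;  -110048 − 76771 = -186819
-1224 − 120 = -1344;  -6678 − 1344 = -8022;  -25646 − 8022 = -33668;  -76771 − 33668 = -110439;  -186819 − 110439 = -297258
-1344 − 120 = -1464;  -8022 − 1464 = -9486;  -33668 − 9486 = -43154;  -110439 − 43154 = -153593;  -297258 − 153593 = -450851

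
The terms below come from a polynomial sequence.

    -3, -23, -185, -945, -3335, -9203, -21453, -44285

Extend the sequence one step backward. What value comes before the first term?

Δ: -20  -162  -760  -2390  -5868  -12250  -22832
Δ²: -142  -598  -1630  -3478  -6382  -10582
Δ³: -456  -1032  -1848  -2904  -4200
Δ⁴: -576  -816  -1056  -1296
Δ⁵: -240  -240  -240
The fifth differences are constant at -240.
Work back: -576 + 240 = -336;  -456 + 336 = -120;  -142 + 120 = -22;  -20 + 22 = 2;  -3 − 2 = -5

-5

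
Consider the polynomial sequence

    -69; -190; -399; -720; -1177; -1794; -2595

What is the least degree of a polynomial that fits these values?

3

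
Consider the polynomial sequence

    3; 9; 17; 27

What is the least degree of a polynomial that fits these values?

D1: 6, 8, 10
D2: 2, 2
The second differences are constant, so the polynomial has degree 2.

2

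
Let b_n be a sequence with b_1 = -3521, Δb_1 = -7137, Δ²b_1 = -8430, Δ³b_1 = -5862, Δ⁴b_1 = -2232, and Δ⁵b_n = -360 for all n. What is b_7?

Build the table forward from the leading diagonal:
D5: -360, -360, -360, -360, -360, -360, -360
D4: -2232, -2592, -2952, -3312, -3672, -4032, -4392
D3: -5862, -8094, -10686, -13638, -16950, -20622, -24654
D2: -8430, -14292, -22386, -33072, -46710, -63660, -84282
D1: -7137, -15567, -29859, -52245, -85317, -132027, -195687
b: -3521, -10658, -26225, -56084, -108329, -193646, -325673

-325673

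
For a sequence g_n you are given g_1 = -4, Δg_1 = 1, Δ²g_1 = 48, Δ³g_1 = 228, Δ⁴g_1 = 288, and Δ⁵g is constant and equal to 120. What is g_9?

40996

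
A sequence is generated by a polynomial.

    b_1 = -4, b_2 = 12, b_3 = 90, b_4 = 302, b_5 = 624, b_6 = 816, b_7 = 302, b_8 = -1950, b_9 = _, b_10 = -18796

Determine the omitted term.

-7548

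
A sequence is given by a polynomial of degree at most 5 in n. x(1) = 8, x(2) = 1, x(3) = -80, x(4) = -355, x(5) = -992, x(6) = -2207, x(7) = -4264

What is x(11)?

-27872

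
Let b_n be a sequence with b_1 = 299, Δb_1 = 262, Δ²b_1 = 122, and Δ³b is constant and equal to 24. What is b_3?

945

Build the table forward from the leading diagonal:
Δ³: 24, 24, 24
Δ²: 122, 146, 170
Δ: 262, 384, 530
b: 299, 561, 945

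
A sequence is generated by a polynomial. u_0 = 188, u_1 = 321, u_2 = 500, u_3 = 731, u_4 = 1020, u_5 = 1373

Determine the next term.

1796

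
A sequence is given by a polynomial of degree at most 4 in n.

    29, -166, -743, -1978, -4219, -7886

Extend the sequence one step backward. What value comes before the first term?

Δ: -195, -577, -1235, -2241, -3667
Δ²: -382, -658, -1006, -1426
Δ³: -276, -348, -420
Δ⁴: -72, -72
The fourth differences are constant at -72.
Work back: -276 + 72 = -204;  -382 + 204 = -178;  -195 + 178 = -17;  29 + 17 = 46

46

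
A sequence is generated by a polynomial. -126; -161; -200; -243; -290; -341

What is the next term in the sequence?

D1: -35, -39, -43, -47, -51
D2: -4, -4, -4, -4
The second differences are constant (-4).
-51 − 4 = -55;  -341 − 55 = -396

-396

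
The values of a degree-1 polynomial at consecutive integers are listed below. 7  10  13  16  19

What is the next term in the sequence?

22

First differences: 3, 3, 3, 3
First differences constant at 3.
19 + 3 = 22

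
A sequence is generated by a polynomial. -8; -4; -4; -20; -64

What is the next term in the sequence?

First differences: 4  0  -16  -44
Second differences: -4  -16  -28
Third differences: -12  -12
The third differences are constant (-12).
-28 − 12 = -40;  -44 − 40 = -84;  -64 − 84 = -148

-148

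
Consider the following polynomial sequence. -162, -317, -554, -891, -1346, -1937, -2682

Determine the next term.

-3599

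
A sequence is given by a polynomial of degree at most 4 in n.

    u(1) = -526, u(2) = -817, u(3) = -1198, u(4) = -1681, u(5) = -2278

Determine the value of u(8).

-291 , -381 , -483 , -597
-90 , -102 , -114
-12 , -12
Constant third difference = -12, so extend:
-114 − 12 = -126;  -597 − 126 = -723;  -2278 − 723 = -3001
-126 − 12 = -138;  -723 − 138 = -861;  -3001 − 861 = -3862
-138 − 12 = -150;  -861 − 150 = -1011;  -3862 − 1011 = -4873

-4873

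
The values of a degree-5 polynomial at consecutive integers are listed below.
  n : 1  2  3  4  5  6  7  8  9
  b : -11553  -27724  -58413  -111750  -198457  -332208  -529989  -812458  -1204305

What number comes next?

Δ: -16171, -30689, -53337, -86707, -133751, -197781, -282469, -391847
Δ²: -14518, -22648, -33370, -47044, -64030, -84688, -109378
Δ³: -8130, -10722, -13674, -16986, -20658, -24690
Δ⁴: -2592, -2952, -3312, -3672, -4032
Δ⁵: -360, -360, -360, -360
Fifth differences constant at -360.
-4032 − 360 = -4392;  -24690 − 4392 = -29082;  -109378 − 29082 = -138460;  -391847 − 138460 = -530307;  -1204305 − 530307 = -1734612

-1734612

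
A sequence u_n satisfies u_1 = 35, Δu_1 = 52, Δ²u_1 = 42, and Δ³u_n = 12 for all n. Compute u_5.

543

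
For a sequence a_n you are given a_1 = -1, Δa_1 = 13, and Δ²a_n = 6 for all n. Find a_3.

31

Build the table forward from the leading diagonal:
Second differences: 6  6  6
First differences: 13  19  25
a: -1  12  31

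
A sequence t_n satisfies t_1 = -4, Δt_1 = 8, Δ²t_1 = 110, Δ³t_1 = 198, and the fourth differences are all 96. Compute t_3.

122

Build the table forward from the leading diagonal:
Fourth differences: 96, 96, 96
Third differences: 198, 294, 390
Second differences: 110, 308, 602
First differences: 8, 118, 426
t: -4, 4, 122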